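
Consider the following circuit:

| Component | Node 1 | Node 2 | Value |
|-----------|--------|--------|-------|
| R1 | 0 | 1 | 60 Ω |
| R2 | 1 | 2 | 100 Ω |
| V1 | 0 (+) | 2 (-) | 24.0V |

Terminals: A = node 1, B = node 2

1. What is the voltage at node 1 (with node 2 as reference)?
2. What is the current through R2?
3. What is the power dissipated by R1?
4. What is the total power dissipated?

Nodal analysis, taking node 2 as the 0 V reference.
Source V1 fixes V_0 = 24 V.
KCL at each unknown node (sum of currents leaving = 0; resistances in Ω):
  Node 1: (V_1 - 24)/60 + (V_1 - 0)/100 = 0
Collecting terms: 0.02667 × V_1 = 0.4  =>  V_1 = 15 V
Part 1:
  Read off the nodal solution: V_1 = 15 V
Part 2:
  I_R2 = (V_1 - V_2)/R2 = (15 - 0)/100 = 0.15 A
  Magnitude: I_R2 = 0.15 A
Part 3:
  I_R1 = (V_0 - V_1)/R1 = (24 - 15)/60 = 0.15 A
  P_R1 = I_R1² × R1 = (0.15)² × 60 = 1.35 W
Part 4:
  Power in each resistor, P = (ΔV)²/R:
    P_R1 = (24 - 15)²/60 = 1.35 W
    P_R2 = (15 - 0)²/100 = 2.25 W
  P_total = P_R1 + P_R2 = 3.6 W

Final answers:
1. V_1 = 15 V
2. I_R2 = 0.15 A
3. P_R1 = 1.35 W
4. P_total = 3.6 W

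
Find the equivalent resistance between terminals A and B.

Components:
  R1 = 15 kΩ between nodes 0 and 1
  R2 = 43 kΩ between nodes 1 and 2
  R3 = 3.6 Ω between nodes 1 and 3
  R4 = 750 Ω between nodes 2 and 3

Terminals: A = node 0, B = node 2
Reduce the network between node 0 (A) and node 2 (B) by series/parallel combination:
  Rs1 = R3 + R4 (series, joined only at node 3) = 3.6 + 750 = 753.6 Ω
  Rp1 = R2 ‖ Rs1 (parallel, both between nodes 1 and 2) = 1/(1/43000 + 1/753.6) = 740.6 Ω
  Rs2 = R1 + Rp1 (series, joined only at node 1) = 15000 + 740.6 = 15740 Ω
R_eq = 15.74 kΩ

Final answer: 15.74 kΩ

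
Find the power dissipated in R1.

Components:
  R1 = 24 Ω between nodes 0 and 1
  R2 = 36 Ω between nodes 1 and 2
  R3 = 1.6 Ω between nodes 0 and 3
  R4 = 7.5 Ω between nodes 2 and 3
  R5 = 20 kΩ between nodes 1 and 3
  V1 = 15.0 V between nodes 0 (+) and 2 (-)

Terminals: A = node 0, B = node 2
Nodal analysis, taking node 2 as the 0 V reference.
Source V1 fixes V_0 = 15 V.
KCL at each unknown node (sum of currents leaving = 0; resistances in Ω):
  Node 1: (V_1 - 15)/24 + (V_1 - 0)/36 + (V_1 - V_3)/20000 = 0
  Node 3: (V_3 - 15)/1.6 + (V_3 - 0)/7.5 + (V_3 - V_1)/20000 = 0
Collecting terms (coefficients in siemens):
  0.06949·V_1 - 0.00005·V_3 = 0.625
  0.7584·V_3 - 0.00005·V_1 = 9.375
Determinant D = (0.06949)(0.7584) - (-0.00005)(-0.00005) = 0.0527
V_1 = [(0.625)(0.7584) - (-0.00005)(9.375)]/D = 9.002 V
V_3 = [(0.06949)(9.375) - (0.625)(-0.00005)]/D = 12.36 V
I_R1 = (V_0 - V_1)/R1 = (15 - 9.002)/24 = 0.2499 A
P_R1 = I_R1² × R1 = (0.2499)² × 24 = 1.499 W

Final answer: 1.499 W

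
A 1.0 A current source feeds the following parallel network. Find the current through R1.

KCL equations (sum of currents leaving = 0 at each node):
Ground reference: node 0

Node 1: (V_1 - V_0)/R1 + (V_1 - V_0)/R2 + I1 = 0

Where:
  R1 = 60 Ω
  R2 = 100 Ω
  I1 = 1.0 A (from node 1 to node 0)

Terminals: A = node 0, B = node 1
All resistors sit directly between nodes 0 and 1, so they are in parallel and share one voltage V; the full source current 1 A splits among them.
1/R_par = 1/60 + 1/100 = 0.02667 S  =>  R_par = 37.5 Ω
V = I × R_par = 1 × 37.5 = 37.5 V
I_R1 = V/R1 = 37.5/60 = 0.625 A

Final answer: 0.625 A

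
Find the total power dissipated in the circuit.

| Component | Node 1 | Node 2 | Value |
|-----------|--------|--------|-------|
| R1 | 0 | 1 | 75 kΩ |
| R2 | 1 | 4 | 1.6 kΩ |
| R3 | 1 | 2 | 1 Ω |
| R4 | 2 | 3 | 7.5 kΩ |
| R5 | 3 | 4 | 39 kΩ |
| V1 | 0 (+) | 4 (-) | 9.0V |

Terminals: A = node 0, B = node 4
Nodal analysis, taking node 4 as the 0 V reference.
Source V1 fixes V_0 = 9 V.
KCL at each unknown node (sum of currents leaving = 0; resistances in Ω):
  Node 1: (V_1 - 9)/75000 + (V_1 - 0)/1600 + (V_1 - V_2)/1 = 0
  Node 2: (V_2 - V_1)/1 + (V_2 - V_3)/7500 = 0
  Node 3: (V_3 - V_2)/7500 + (V_3 - 0)/39000 = 0
Collecting terms (coefficients in siemens):
  1.001·V_1 - 1·V_2 = 0.00012
  1·V_2 - 1·V_1 - 0.0001333·V_3 = 0
  0.000159·V_3 - 0.0001333·V_2 = 0
Solving these 3 simultaneous equations (Gaussian elimination) gives:
  V_1 = 0.1819 V, V_2 = 0.1819 V, V_3 = 0.1525 V
Power in each resistor, P = (ΔV)²/R:
  P_R1 = (9 - 0.1819)²/75000 = 0.001037 W
  P_R2 = (0.1819 - 0)²/1600 = 0.00002067 W
  P_R3 = (0.1819 - 0.1819)²/1 = 0.0000000000153 W
  P_R4 = (0.1819 - 0.1525)²/7500 = 0.0000001147 W
  P_R5 = (0.1525 - 0)²/39000 = 0.0000005965 W
P_total = P_R1 + P_R2 + P_R3 + P_R4 + P_R5 = 0.001058 W

Final answer: 0.001058 W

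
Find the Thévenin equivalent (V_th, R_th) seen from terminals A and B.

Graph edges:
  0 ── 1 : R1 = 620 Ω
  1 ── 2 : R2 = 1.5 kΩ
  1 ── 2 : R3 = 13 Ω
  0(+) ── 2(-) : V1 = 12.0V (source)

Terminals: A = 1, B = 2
Step 1 — V_th is the open-circuit voltage V_A - V_B (nothing connected across the terminals).
Nodal analysis, taking node 2 as the 0 V reference.
Source V1 fixes V_0 = 12 V.
KCL at each unknown node (sum of currents leaving = 0; resistances in Ω):
  Node 1: (V_1 - 12)/620 + (V_1 - 0)/1500 + (V_1 - 0)/13 = 0
Collecting terms: 0.0792 × V_1 = 0.01935  =>  V_1 = 0.2444 V
V_th = V_1 - V_2 = 0.2444 - 0 = 0.2444 V
Step 2 — R_th: zero the source — replace V1 by a short circuit (node 2 merges into node 0) — and find the resistance seen between A (node 1) and B (node 0).
Reduce the network between node 1 (A) and node 0 (B) by series/parallel combination:
  Rp1 = R1 ‖ R2 ‖ R3 (parallel, all between nodes 0 and 1) = 1/(1/620 + 1/1500 + 1/13) = 12.63 Ω
R_th = 12.63 Ω

Final answer: V_th = 0.2444 V, R_th = 12.63 Ω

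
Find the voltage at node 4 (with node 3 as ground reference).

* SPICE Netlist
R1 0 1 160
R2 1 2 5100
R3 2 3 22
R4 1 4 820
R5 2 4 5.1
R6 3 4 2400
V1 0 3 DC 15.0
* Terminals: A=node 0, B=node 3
Nodal analysis, taking node 3 as the 0 V reference.
Source V1 fixes V_0 = 15 V.
KCL at each unknown node (sum of currents leaving = 0; resistances in Ω):
  Node 1: (V_1 - 15)/160 + (V_1 - V_2)/5100 + (V_1 - V_4)/820 = 0
  Node 2: (V_2 - V_1)/5100 + (V_2 - 0)/22 + (V_2 - V_4)/5.1 = 0
  Node 4: (V_4 - V_1)/820 + (V_4 - V_2)/5.1 + (V_4 - 0)/2400 = 0
Collecting terms (coefficients in siemens):
  0.007666·V_1 - 0.0001961·V_2 - 0.00122·V_4 = 0.09375
  0.2417·V_2 - 0.0001961·V_1 - 0.1961·V_4 = 0
  0.1977·V_4 - 0.00122·V_1 - 0.1961·V_2 = 0
Solving these 3 simultaneous equations (Gaussian elimination) gives:
  V_1 = 12.31 V, V_2 = 0.366 V, V_4 = 0.4389 V
The requested potential is V_4 = 0.4389 V.

Final answer: V_4 = 0.4389 V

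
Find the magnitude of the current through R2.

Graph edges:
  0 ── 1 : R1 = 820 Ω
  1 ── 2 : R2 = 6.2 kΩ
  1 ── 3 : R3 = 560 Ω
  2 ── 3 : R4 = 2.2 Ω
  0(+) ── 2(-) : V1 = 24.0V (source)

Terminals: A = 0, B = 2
Nodal analysis, taking node 2 as the 0 V reference.
Source V1 fixes V_0 = 24 V.
KCL at each unknown node (sum of currents leaving = 0; resistances in Ω):
  Node 1: (V_1 - 24)/820 + (V_1 - 0)/6200 + (V_1 - V_3)/560 = 0
  Node 3: (V_3 - V_1)/560 + (V_3 - 0)/2.2 = 0
Collecting terms (coefficients in siemens):
  0.003167·V_1 - 0.001786·V_3 = 0.02927
  0.4563·V_3 - 0.001786·V_1 = 0
Determinant D = (0.003167)(0.4563) - (-0.001786)(-0.001786) = 0.001442
V_1 = [(0.02927)(0.4563) - (-0.001786)(0)]/D = 9.263 V
V_3 = [(0.003167)(0) - (0.02927)(-0.001786)]/D = 0.03625 V
I_R2 = (V_1 - V_2)/R2 = (9.263 - 0)/6200 = 0.001494 A
|I_R2| = 0.001494 A

Final answer: |I_R2| = 0.001494 A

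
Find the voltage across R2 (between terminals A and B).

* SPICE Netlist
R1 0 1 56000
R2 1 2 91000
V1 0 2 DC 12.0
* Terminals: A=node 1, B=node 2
R1 and R2 are in series across V1 (node 0 → node 1 → node 2), and the output A–B is taken across R2, so this is a voltage divider.
Series current: I = V1/(R1 + R2) = 12/(56000 + 91000) = 12/147000 = 0.00008163 A
V_R2 = I × R2 = V1 × R2/(R1 + R2) = 12 × 91000/147000 = 7.429 V

Final answer: 7.429 V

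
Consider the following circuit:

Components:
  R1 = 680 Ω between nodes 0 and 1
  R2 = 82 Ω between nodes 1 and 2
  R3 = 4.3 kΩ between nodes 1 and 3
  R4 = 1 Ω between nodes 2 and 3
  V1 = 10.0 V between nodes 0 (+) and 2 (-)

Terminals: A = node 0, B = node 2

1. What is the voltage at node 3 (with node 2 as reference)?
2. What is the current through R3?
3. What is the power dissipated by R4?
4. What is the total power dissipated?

Nodal analysis, taking node 2 as the 0 V reference.
Source V1 fixes V_0 = 10 V.
KCL at each unknown node (sum of currents leaving = 0; resistances in Ω):
  Node 1: (V_1 - 10)/680 + (V_1 - 0)/82 + (V_1 - V_3)/4300 = 0
  Node 3: (V_3 - V_1)/4300 + (V_3 - 0)/1 = 0
Collecting terms (coefficients in siemens):
  0.0139·V_1 - 0.0002326·V_3 = 0.01471
  1·V_3 - 0.0002326·V_1 = 0
Determinant D = (0.0139)(1) - (-0.0002326)(-0.0002326) = 0.0139
V_1 = [(0.01471)(1) - (-0.0002326)(0)]/D = 1.058 V
V_3 = [(0.0139)(0) - (0.01471)(-0.0002326)]/D = 0.000246 V
Part 1:
  Read off the nodal solution: V_3 = 0.000246 V
Part 2:
  I_R3 = (V_1 - V_3)/R3 = (1.058 - 0.000246)/4300 = 0.000246 A
  Magnitude: I_R3 = 0.000246 A
Part 3:
  I_R4 = (V_2 - V_3)/R4 = (0 - 0.000246)/1 = -0.000246 A
  P_R4 = I_R4² × R4 = (-0.000246)² × 1 = 0.00000006052 W
Part 4:
  Power in each resistor, P = (ΔV)²/R:
    P_R1 = (10 - 1.058)²/680 = 0.1176 W
    P_R2 = (1.058 - 0)²/82 = 0.01365 W
    P_R3 = (1.058 - 0.000246)²/4300 = 0.0002603 W
    P_R4 = (0 - 0.000246)²/1 = 0.00000006052 W
  P_total = P_R1 + P_R2 + P_R3 + P_R4 = 0.1315 W

Final answers:
1. V_3 = 0.000246 V
2. I_R3 = 0.000246 A
3. P_R4 = 6.052e-08 W
4. P_total = 0.1315 W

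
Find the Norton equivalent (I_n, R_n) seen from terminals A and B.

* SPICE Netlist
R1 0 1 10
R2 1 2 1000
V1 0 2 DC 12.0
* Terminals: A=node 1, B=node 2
Find the Thévenin equivalent first; then I_n = V_th/R_th and R_n = R_th.
Step 1 — V_th is the open-circuit voltage V_A - V_B (nothing connected across the terminals).
Nodal analysis, taking node 2 as the 0 V reference.
Source V1 fixes V_0 = 12 V.
KCL at each unknown node (sum of currents leaving = 0; resistances in Ω):
  Node 1: (V_1 - 12)/10 + (V_1 - 0)/1000 = 0
Collecting terms: 0.101 × V_1 = 1.2  =>  V_1 = 11.88 V
V_th = V_1 - V_2 = 11.88 - 0 = 11.88 V
Step 2 — R_th: zero the source — replace V1 by a short circuit (node 2 merges into node 0) — and find the resistance seen between A (node 1) and B (node 0).
Reduce the network between node 1 (A) and node 0 (B) by series/parallel combination:
  Rp1 = R1 ‖ R2 (parallel, both between nodes 0 and 1) = 1/(1/10 + 1/1000) = 9.901 Ω
R_th = 9.901 Ω
I_n = V_th/R_th = 11.88/9.901 = 1.2 A, and R_n = R_th = 9.901 Ω

Final answer: I_n = 1.2 A, R_n = 9.901 Ω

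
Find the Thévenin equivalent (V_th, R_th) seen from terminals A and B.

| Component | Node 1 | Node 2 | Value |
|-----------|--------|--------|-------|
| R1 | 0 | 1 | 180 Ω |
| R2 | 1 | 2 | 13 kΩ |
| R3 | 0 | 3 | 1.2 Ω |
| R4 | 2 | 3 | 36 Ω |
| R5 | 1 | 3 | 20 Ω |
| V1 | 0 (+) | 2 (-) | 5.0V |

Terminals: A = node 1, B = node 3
Step 1 — V_th is the open-circuit voltage V_A - V_B (nothing connected across the terminals).
Nodal analysis, taking node 2 as the 0 V reference.
Source V1 fixes V_0 = 5 V.
KCL at each unknown node (sum of currents leaving = 0; resistances in Ω):
  Node 1: (V_1 - 5)/180 + (V_1 - 0)/13000 + (V_1 - V_3)/20 = 0
  Node 3: (V_3 - 5)/1.2 + (V_3 - 0)/36 + (V_3 - V_1)/20 = 0
Collecting terms (coefficients in siemens):
  0.05563·V_1 - 0.05·V_3 = 0.02778
  0.9111·V_3 - 0.05·V_1 = 4.167
Determinant D = (0.05563)(0.9111) - (-0.05)(-0.05) = 0.04819
V_1 = [(0.02778)(0.9111) - (-0.05)(4.167)]/D = 4.849 V
V_3 = [(0.05563)(4.167) - (0.02778)(-0.05)]/D = 4.839 V
V_th = V_1 - V_3 = 4.849 - 4.839 = 0.009361 V
Step 2 — R_th: zero the source — replace V1 by a short circuit (node 2 merges into node 0) — and find the resistance seen between A (node 1) and B (node 3).
Reduce the network between node 1 (A) and node 3 (B) by series/parallel combination:
  Rp1 = R1 ‖ R2 (parallel, both between nodes 0 and 1) = 1/(1/180 + 1/13000) = 177.5 Ω
  Rp2 = R3 ‖ R4 (parallel, both between nodes 0 and 3) = 1/(1/1.2 + 1/36) = 1.161 Ω
  Rs1 = Rp1 + Rp2 (series, joined only at node 0) = 177.5 + 1.161 = 178.7 Ω
  Rp3 = R5 ‖ Rs1 (parallel, both between nodes 1 and 3) = 1/(1/20 + 1/178.7) = 17.99 Ω
R_th = 17.99 Ω

Final answer: V_th = 0.009361 V, R_th = 17.99 Ω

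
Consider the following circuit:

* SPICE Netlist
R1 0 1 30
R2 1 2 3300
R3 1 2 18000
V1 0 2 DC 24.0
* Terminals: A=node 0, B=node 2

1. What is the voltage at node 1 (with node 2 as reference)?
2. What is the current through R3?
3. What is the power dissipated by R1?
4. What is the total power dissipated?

Nodal analysis, taking node 2 as the 0 V reference.
Source V1 fixes V_0 = 24 V.
KCL at each unknown node (sum of currents leaving = 0; resistances in Ω):
  Node 1: (V_1 - 24)/30 + (V_1 - 0)/3300 + (V_1 - 0)/18000 = 0
Collecting terms: 0.03369 × V_1 = 0.8  =>  V_1 = 23.74 V
Part 1:
  Read off the nodal solution: V_1 = 23.74 V
Part 2:
  I_R3 = (V_1 - V_2)/R3 = (23.74 - 0)/18000 = 0.001319 A
  Magnitude: I_R3 = 0.001319 A
Part 3:
  I_R1 = (V_0 - V_1)/R1 = (24 - 23.74)/30 = 0.008514 A
  P_R1 = I_R1² × R1 = (0.008514)² × 30 = 0.002175 W
Part 4:
  Power in each resistor, P = (ΔV)²/R:
    P_R1 = (24 - 23.74)²/30 = 0.002175 W
    P_R2 = (23.74 - 0)²/3300 = 0.1708 W
    P_R3 = (23.74 - 0)²/18000 = 0.03132 W
  P_total = P_R1 + P_R2 + P_R3 = 0.2043 W

Final answers:
1. V_1 = 23.74 V
2. I_R3 = 0.001319 A
3. P_R1 = 0.002175 W
4. P_total = 0.2043 W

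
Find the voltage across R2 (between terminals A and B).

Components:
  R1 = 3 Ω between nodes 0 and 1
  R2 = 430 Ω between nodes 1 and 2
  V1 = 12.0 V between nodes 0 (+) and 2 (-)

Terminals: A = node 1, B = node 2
R1 and R2 are in series across V1 (node 0 → node 1 → node 2), and the output A–B is taken across R2, so this is a voltage divider.
Series current: I = V1/(R1 + R2) = 12/(3 + 430) = 12/433 = 0.02771 A
V_R2 = I × R2 = V1 × R2/(R1 + R2) = 12 × 430/433 = 11.92 V

Final answer: 11.92 V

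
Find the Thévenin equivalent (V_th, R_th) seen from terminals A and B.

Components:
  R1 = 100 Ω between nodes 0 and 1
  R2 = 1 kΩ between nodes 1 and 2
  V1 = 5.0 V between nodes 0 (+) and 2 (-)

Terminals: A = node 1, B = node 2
Step 1 — V_th is the open-circuit voltage V_A - V_B (nothing connected across the terminals).
Nodal analysis, taking node 2 as the 0 V reference.
Source V1 fixes V_0 = 5 V.
KCL at each unknown node (sum of currents leaving = 0; resistances in Ω):
  Node 1: (V_1 - 5)/100 + (V_1 - 0)/1000 = 0
Collecting terms: 0.011 × V_1 = 0.05  =>  V_1 = 4.545 V
V_th = V_1 - V_2 = 4.545 - 0 = 4.545 V
Step 2 — R_th: zero the source — replace V1 by a short circuit (node 2 merges into node 0) — and find the resistance seen between A (node 1) and B (node 0).
Reduce the network between node 1 (A) and node 0 (B) by series/parallel combination:
  Rp1 = R1 ‖ R2 (parallel, both between nodes 0 and 1) = 1/(1/100 + 1/1000) = 90.91 Ω
R_th = 90.91 Ω

Final answer: V_th = 4.545 V, R_th = 90.91 Ω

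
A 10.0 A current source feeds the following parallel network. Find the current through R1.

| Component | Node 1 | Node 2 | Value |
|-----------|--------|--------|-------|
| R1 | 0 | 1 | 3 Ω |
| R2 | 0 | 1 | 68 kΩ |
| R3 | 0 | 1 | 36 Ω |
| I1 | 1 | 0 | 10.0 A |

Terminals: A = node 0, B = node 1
All resistors sit directly between nodes 0 and 1, so they are in parallel and share one voltage V; the full source current 10 A splits among them.
1/R_par = 1/3 + 1/68000 + 1/36 = 0.3611 S  =>  R_par = 2.769 Ω
V = I × R_par = 10 × 2.769 = 27.69 V
I_R1 = V/R1 = 27.69/3 = 9.23 A

Final answer: 9.23 A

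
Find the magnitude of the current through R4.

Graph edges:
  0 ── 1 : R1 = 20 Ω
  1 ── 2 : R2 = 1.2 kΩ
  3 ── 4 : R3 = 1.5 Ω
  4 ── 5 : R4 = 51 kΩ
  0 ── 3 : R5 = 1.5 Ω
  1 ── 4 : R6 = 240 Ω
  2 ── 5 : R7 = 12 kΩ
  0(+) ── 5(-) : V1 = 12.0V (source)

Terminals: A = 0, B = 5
Nodal analysis, taking node 5 as the 0 V reference.
Source V1 fixes V_0 = 12 V.
KCL at each unknown node (sum of currents leaving = 0; resistances in Ω):
  Node 1: (V_1 - 12)/20 + (V_1 - V_2)/1200 + (V_1 - V_4)/240 = 0
  Node 2: (V_2 - V_1)/1200 + (V_2 - 0)/12000 = 0
  Node 3: (V_3 - V_4)/1.5 + (V_3 - 12)/1.5 = 0
  Node 4: (V_4 - V_3)/1.5 + (V_4 - 0)/51000 + (V_4 - V_1)/240 = 0
Collecting terms (coefficients in siemens):
  0.055·V_1 - 0.0008333·V_2 - 0.004167·V_4 = 0.6
  0.0009167·V_2 - 0.0008333·V_1 = 0
  1.333·V_3 - 0.6667·V_4 = 8
  0.6709·V_4 - 0.004167·V_1 - 0.6667·V_3 = 0
Solving these 4 simultaneous equations (Gaussian elimination) gives:
  V_1 = 11.98 V, V_2 = 10.89 V, V_3 = 12 V, V_4 = 12 V
I_R4 = (V_4 - V_5)/R4 = (12 - 0)/51000 = 0.0002353 A
|I_R4| = 0.0002353 A

Final answer: |I_R4| = 0.0002353 A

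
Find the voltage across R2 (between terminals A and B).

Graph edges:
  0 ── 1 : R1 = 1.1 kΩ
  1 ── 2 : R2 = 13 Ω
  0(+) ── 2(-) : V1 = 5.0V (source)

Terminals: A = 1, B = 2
R1 and R2 are in series across V1 (node 0 → node 1 → node 2), and the output A–B is taken across R2, so this is a voltage divider.
Series current: I = V1/(R1 + R2) = 5/(1100 + 13) = 5/1113 = 0.004492 A
V_R2 = I × R2 = V1 × R2/(R1 + R2) = 5 × 13/1113 = 0.0584 V

Final answer: 0.0584 V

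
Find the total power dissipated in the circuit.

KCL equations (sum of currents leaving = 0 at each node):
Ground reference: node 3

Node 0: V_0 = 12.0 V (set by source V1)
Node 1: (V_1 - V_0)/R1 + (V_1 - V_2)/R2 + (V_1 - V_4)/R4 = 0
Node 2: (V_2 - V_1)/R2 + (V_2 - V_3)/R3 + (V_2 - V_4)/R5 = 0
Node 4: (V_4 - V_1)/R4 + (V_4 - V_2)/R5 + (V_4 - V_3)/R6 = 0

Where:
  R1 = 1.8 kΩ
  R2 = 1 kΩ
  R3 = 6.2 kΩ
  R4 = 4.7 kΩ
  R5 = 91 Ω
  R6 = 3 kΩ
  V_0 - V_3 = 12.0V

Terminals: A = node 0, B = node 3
Nodal analysis, taking node 3 as the 0 V reference.
Source V1 fixes V_0 = 12 V.
KCL at each unknown node (sum of currents leaving = 0; resistances in Ω):
  Node 1: (V_1 - 12)/1800 + (V_1 - V_2)/1000 + (V_1 - V_4)/4700 = 0
  Node 2: (V_2 - V_1)/1000 + (V_2 - 0)/6200 + (V_2 - V_4)/91 = 0
  Node 4: (V_4 - V_1)/4700 + (V_4 - V_2)/91 + (V_4 - 0)/3000 = 0
Collecting terms (coefficients in siemens):
  0.001768·V_1 - 0.001·V_2 - 0.0002128·V_4 = 0.006667
  0.01215·V_2 - 0.001·V_1 - 0.01099·V_4 = 0
  0.01154·V_4 - 0.0002128·V_1 - 0.01099·V_2 = 0
Solving these 3 simultaneous equations (Gaussian elimination) gives:
  V_1 = 7.373 V, V_2 = 5.273 V, V_4 = 5.16 V
Power in each resistor, P = (ΔV)²/R:
  P_R1 = (12 - 7.373)²/1800 = 0.01189 W
  P_R2 = (7.373 - 5.273)²/1000 = 0.004408 W
  P_R3 = (5.273 - 0)²/6200 = 0.004485 W
  P_R4 = (7.373 - 5.16)²/4700 = 0.001042 W
  P_R5 = (5.273 - 5.16)²/91 = 0.000142 W
  P_R6 = (0 - 5.16)²/3000 = 0.008875 W
P_total = P_R1 + P_R2 + P_R3 + P_R4 + P_R5 + P_R6 = 0.03085 W

Final answer: 0.03085 W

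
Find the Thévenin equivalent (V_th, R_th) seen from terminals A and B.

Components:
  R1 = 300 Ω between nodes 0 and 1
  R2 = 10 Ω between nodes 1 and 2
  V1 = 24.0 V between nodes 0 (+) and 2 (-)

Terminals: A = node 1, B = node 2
Step 1 — V_th is the open-circuit voltage V_A - V_B (nothing connected across the terminals).
Nodal analysis, taking node 2 as the 0 V reference.
Source V1 fixes V_0 = 24 V.
KCL at each unknown node (sum of currents leaving = 0; resistances in Ω):
  Node 1: (V_1 - 24)/300 + (V_1 - 0)/10 = 0
Collecting terms: 0.1033 × V_1 = 0.08  =>  V_1 = 0.7742 V
V_th = V_1 - V_2 = 0.7742 - 0 = 0.7742 V
Step 2 — R_th: zero the source — replace V1 by a short circuit (node 2 merges into node 0) — and find the resistance seen between A (node 1) and B (node 0).
Reduce the network between node 1 (A) and node 0 (B) by series/parallel combination:
  Rp1 = R1 ‖ R2 (parallel, both between nodes 0 and 1) = 1/(1/300 + 1/10) = 9.677 Ω
R_th = 9.677 Ω

Final answer: V_th = 0.7742 V, R_th = 9.677 Ω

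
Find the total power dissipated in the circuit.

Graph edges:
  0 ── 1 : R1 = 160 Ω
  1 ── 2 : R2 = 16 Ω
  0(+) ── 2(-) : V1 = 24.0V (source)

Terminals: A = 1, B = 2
Nodal analysis, taking node 2 as the 0 V reference.
Source V1 fixes V_0 = 24 V.
KCL at each unknown node (sum of currents leaving = 0; resistances in Ω):
  Node 1: (V_1 - 24)/160 + (V_1 - 0)/16 = 0
Collecting terms: 0.06875 × V_1 = 0.15  =>  V_1 = 2.182 V
Power in each resistor, P = (ΔV)²/R:
  P_R1 = (24 - 2.182)²/160 = 2.975 W
  P_R2 = (2.182 - 0)²/16 = 0.2975 W
P_total = P_R1 + P_R2 = 3.273 W

Final answer: 3.273 W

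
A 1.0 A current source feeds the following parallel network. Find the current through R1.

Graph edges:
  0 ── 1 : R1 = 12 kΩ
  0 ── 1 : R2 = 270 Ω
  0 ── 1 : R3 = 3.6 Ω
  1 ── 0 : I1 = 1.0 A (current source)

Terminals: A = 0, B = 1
All resistors sit directly between nodes 0 and 1, so they are in parallel and share one voltage V; the full source current 1 A splits among them.
1/R_par = 1/12000 + 1/270 + 1/3.6 = 0.2816 S  =>  R_par = 3.552 Ω
V = I × R_par = 1 × 3.552 = 3.552 V
I_R1 = V/R1 = 3.552/12000 = 0.000296 A

Final answer: 0.000296 A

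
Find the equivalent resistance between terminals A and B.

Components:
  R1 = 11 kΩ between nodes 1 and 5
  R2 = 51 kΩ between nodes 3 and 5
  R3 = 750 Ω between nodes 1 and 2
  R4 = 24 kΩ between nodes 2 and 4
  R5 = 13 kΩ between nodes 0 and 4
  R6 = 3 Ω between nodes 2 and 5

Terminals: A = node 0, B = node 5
Reduce the network between node 0 (A) and node 5 (B) by series/parallel combination:
  Rs1 = R1 + R3 (series, joined only at node 1) = 11000 + 750 = 11750 Ω
  Rp1 = R6 ‖ Rs1 (parallel, both between nodes 2 and 5) = 1/(1/3 + 1/11750) = 2.999 Ω
  Rs2 = R4 + Rp1 (series, joined only at node 2) = 24000 + 2.999 = 24000 Ω
  R2 touches the rest of the network only at node 5 (its other end, node 3, goes nowhere), so no current can flow through it — remove it.
  Rs3 = R5 + Rs2 (series, joined only at node 4) = 13000 + 24000 = 37000 Ω
R_eq = 37 kΩ

Final answer: 37 kΩ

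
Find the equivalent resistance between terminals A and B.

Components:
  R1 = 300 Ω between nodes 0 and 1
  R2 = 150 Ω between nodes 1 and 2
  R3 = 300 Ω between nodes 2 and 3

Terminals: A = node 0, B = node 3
Reduce the network between node 0 (A) and node 3 (B) by series/parallel combination:
  Rs1 = R1 + R2 (series, joined only at node 1) = 300 + 150 = 450 Ω
  Rs2 = R3 + Rs1 (series, joined only at node 2) = 300 + 450 = 750 Ω
R_eq = 750 Ω

Final answer: 750 Ω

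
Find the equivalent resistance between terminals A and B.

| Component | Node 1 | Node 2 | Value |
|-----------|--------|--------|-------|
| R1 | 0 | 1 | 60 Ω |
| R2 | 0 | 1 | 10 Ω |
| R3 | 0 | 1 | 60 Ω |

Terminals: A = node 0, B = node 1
Reduce the network between node 0 (A) and node 1 (B) by series/parallel combination:
  Rp1 = R1 ‖ R2 ‖ R3 (parallel, all between nodes 0 and 1) = 1/(1/60 + 1/10 + 1/60) = 7.5 Ω
R_eq = 7.5 Ω

Final answer: 7.5 Ω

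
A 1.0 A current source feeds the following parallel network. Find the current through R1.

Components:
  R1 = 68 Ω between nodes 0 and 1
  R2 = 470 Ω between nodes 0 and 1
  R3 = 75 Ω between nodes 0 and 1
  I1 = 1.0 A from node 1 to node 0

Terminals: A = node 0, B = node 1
All resistors sit directly between nodes 0 and 1, so they are in parallel and share one voltage V; the full source current 1 A splits among them.
1/R_par = 1/68 + 1/470 + 1/75 = 0.03017 S  =>  R_par = 33.15 Ω
V = I × R_par = 1 × 33.15 = 33.15 V
I_R1 = V/R1 = 33.15/68 = 0.4875 A

Final answer: 0.4875 A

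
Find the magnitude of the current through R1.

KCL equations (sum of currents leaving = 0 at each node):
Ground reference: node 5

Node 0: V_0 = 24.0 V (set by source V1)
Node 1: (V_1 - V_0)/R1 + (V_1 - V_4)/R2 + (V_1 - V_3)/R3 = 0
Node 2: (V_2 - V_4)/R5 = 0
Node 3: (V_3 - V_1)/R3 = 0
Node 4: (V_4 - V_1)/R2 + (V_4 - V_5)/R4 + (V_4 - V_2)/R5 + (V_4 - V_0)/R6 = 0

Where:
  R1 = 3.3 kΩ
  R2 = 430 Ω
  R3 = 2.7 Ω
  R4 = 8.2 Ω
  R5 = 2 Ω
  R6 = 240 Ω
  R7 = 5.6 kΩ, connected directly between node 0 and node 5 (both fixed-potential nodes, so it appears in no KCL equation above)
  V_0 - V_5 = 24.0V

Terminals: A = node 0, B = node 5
Nodal analysis, taking node 5 as the 0 V reference.
Source V1 fixes V_0 = 24 V.
KCL at each unknown node (sum of currents leaving = 0; resistances in Ω):
  Node 1: (V_1 - 24)/3300 + (V_1 - V_4)/430 + (V_1 - V_3)/2.7 = 0
  Node 2: (V_2 - V_4)/2 = 0
  Node 3: (V_3 - V_1)/2.7 = 0
  Node 4: (V_4 - V_1)/430 + (V_4 - 0)/8.2 + (V_4 - V_2)/2 + (V_4 - 24)/240 = 0
Collecting terms (coefficients in siemens):
  0.373·V_1 - 0.3704·V_3 - 0.002326·V_4 = 0.007273
  0.5·V_2 - 0.5·V_4 = 0
  0.3704·V_3 - 0.3704·V_1 = 0
  0.6284·V_4 - 0.002326·V_1 - 0.5·V_2 = 0.1
Solving these 4 simultaneous equations (Gaussian elimination) gives:
  V_1 = 3.512 V, V_2 = 0.8421 V, V_3 = 3.512 V, V_4 = 0.8421 V
I_R1 = (V_0 - V_1)/R1 = (24 - 3.512)/3300 = 0.006209 A
|I_R1| = 0.006209 A

Final answer: |I_R1| = 0.006209 A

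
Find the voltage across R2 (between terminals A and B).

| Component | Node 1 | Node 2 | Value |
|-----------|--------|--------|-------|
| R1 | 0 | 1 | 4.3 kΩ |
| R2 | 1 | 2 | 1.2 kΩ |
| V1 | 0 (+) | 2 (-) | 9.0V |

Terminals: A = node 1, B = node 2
R1 and R2 are in series across V1 (node 0 → node 1 → node 2), and the output A–B is taken across R2, so this is a voltage divider.
Series current: I = V1/(R1 + R2) = 9/(4300 + 1200) = 9/5500 = 0.001636 A
V_R2 = I × R2 = V1 × R2/(R1 + R2) = 9 × 1200/5500 = 1.964 V

Final answer: 1.964 V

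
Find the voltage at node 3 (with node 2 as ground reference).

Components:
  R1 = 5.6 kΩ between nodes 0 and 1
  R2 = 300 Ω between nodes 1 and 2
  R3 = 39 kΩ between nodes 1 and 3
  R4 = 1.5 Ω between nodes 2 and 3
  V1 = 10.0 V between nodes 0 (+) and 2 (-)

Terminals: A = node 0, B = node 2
Nodal analysis, taking node 2 as the 0 V reference.
Source V1 fixes V_0 = 10 V.
KCL at each unknown node (sum of currents leaving = 0; resistances in Ω):
  Node 1: (V_1 - 10)/5600 + (V_1 - 0)/300 + (V_1 - V_3)/39000 = 0
  Node 3: (V_3 - V_1)/39000 + (V_3 - 0)/1.5 = 0
Collecting terms (coefficients in siemens):
  0.003538·V_1 - 0.00002564·V_3 = 0.001786
  0.6667·V_3 - 0.00002564·V_1 = 0
Determinant D = (0.003538)(0.6667) - (-0.00002564)(-0.00002564) = 0.002358
V_1 = [(0.001786)(0.6667) - (-0.00002564)(0)]/D = 0.5048 V
V_3 = [(0.003538)(0) - (0.001786)(-0.00002564)]/D = 0.00001941 V
The requested potential is V_3 = 0.00001941 V.

Final answer: V_3 = 1.941e-05 V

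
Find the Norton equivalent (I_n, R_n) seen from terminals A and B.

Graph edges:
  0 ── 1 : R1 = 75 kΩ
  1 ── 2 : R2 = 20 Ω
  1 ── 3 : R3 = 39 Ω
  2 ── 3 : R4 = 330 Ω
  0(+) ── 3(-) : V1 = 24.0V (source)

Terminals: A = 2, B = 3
Find the Thévenin equivalent first; then I_n = V_th/R_th and R_n = R_th.
Step 1 — V_th is the open-circuit voltage V_A - V_B (nothing connected across the terminals).
Nodal analysis, taking node 3 as the 0 V reference.
Source V1 fixes V_0 = 24 V.
KCL at each unknown node (sum of currents leaving = 0; resistances in Ω):
  Node 1: (V_1 - 24)/75000 + (V_1 - V_2)/20 + (V_1 - 0)/39 = 0
  Node 2: (V_2 - V_1)/20 + (V_2 - 0)/330 = 0
Collecting terms (coefficients in siemens):
  0.07565·V_1 - 0.05·V_2 = 0.00032
  0.05303·V_2 - 0.05·V_1 = 0
Determinant D = (0.07565)(0.05303) - (-0.05)(-0.05) = 0.001512
V_1 = [(0.00032)(0.05303) - (-0.05)(0)]/D = 0.01122 V
V_2 = [(0.07565)(0) - (0.00032)(-0.05)]/D = 0.01058 V
V_th = V_2 - V_3 = 0.01058 - 0 = 0.01058 V
Step 2 — R_th: zero the source — replace V1 by a short circuit (node 3 merges into node 0) — and find the resistance seen between A (node 2) and B (node 0).
Reduce the network between node 2 (A) and node 0 (B) by series/parallel combination:
  Rp1 = R1 ‖ R3 (parallel, both between nodes 0 and 1) = 1/(1/75000 + 1/39) = 38.98 Ω
  Rs1 = R2 + Rp1 (series, joined only at node 1) = 20 + 38.98 = 58.98 Ω
  Rp2 = R4 ‖ Rs1 (parallel, both between nodes 0 and 2) = 1/(1/330 + 1/58.98) = 50.04 Ω
R_th = 50.04 Ω
I_n = V_th/R_th = 0.01058/50.04 = 0.0002115 A, and R_n = R_th = 50.04 Ω

Final answer: I_n = 0.0002115 A, R_n = 50.04 Ω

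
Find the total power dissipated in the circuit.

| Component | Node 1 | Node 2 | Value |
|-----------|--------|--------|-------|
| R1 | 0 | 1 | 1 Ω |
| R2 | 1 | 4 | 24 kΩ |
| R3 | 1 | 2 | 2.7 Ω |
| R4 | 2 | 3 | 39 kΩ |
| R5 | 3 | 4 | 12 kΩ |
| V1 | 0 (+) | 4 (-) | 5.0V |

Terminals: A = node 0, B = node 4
Nodal analysis, taking node 4 as the 0 V reference.
Source V1 fixes V_0 = 5 V.
KCL at each unknown node (sum of currents leaving = 0; resistances in Ω):
  Node 1: (V_1 - 5)/1 + (V_1 - 0)/24000 + (V_1 - V_2)/2.7 = 0
  Node 2: (V_2 - V_1)/2.7 + (V_2 - V_3)/39000 = 0
  Node 3: (V_3 - V_2)/39000 + (V_3 - 0)/12000 = 0
Collecting terms (coefficients in siemens):
  1.37·V_1 - 0.3704·V_2 = 5
  0.3704·V_2 - 0.3704·V_1 - 0.00002564·V_3 = 0
  0.000109·V_3 - 0.00002564·V_2 = 0
Solving these 3 simultaneous equations (Gaussian elimination) gives:
  V_1 = 5 V, V_2 = 4.999 V, V_3 = 1.176 V
Power in each resistor, P = (ΔV)²/R:
  P_R1 = (5 - 5)²/1 = 0.00000009385 W
  P_R2 = (5 - 0)²/24000 = 0.001042 W
  P_R3 = (5 - 4.999)²/2.7 = 0.00000002595 W
  P_R4 = (4.999 - 1.176)²/39000 = 0.0003748 W
  P_R5 = (1.176 - 0)²/12000 = 0.0001153 W
P_total = P_R1 + P_R2 + P_R3 + P_R4 + P_R5 = 0.001532 W

Final answer: 0.001532 W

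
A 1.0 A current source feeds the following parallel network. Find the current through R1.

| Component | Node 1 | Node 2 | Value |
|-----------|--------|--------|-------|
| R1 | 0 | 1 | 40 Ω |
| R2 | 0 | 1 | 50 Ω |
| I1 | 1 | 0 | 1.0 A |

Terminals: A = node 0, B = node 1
All resistors sit directly between nodes 0 and 1, so they are in parallel and share one voltage V; the full source current 1 A splits among them.
1/R_par = 1/40 + 1/50 = 0.045 S  =>  R_par = 22.22 Ω
V = I × R_par = 1 × 22.22 = 22.22 V
I_R1 = V/R1 = 22.22/40 = 0.5556 A

Final answer: 0.5556 A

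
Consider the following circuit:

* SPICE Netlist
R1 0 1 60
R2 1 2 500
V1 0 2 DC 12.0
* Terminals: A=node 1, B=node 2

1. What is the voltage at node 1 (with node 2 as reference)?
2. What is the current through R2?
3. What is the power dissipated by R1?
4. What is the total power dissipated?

Nodal analysis, taking node 2 as the 0 V reference.
Source V1 fixes V_0 = 12 V.
KCL at each unknown node (sum of currents leaving = 0; resistances in Ω):
  Node 1: (V_1 - 12)/60 + (V_1 - 0)/500 = 0
Collecting terms: 0.01867 × V_1 = 0.2  =>  V_1 = 10.71 V
Part 1:
  Read off the nodal solution: V_1 = 10.71 V
Part 2:
  I_R2 = (V_1 - V_2)/R2 = (10.71 - 0)/500 = 0.02143 A
  Magnitude: I_R2 = 0.02143 A
Part 3:
  I_R1 = (V_0 - V_1)/R1 = (12 - 10.71)/60 = 0.02143 A
  P_R1 = I_R1² × R1 = (0.02143)² × 60 = 0.02755 W
Part 4:
  Power in each resistor, P = (ΔV)²/R:
    P_R1 = (12 - 10.71)²/60 = 0.02755 W
    P_R2 = (10.71 - 0)²/500 = 0.2296 W
  P_total = P_R1 + P_R2 = 0.2571 W

Final answers:
1. V_1 = 10.71 V
2. I_R2 = 0.02143 A
3. P_R1 = 0.02755 W
4. P_total = 0.2571 W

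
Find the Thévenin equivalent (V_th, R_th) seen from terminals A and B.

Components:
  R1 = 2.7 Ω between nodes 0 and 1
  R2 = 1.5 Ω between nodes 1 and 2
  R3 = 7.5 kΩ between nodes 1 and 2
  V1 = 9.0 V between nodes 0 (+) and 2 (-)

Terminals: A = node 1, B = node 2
Step 1 — V_th is the open-circuit voltage V_A - V_B (nothing connected across the terminals).
Nodal analysis, taking node 2 as the 0 V reference.
Source V1 fixes V_0 = 9 V.
KCL at each unknown node (sum of currents leaving = 0; resistances in Ω):
  Node 1: (V_1 - 9)/2.7 + (V_1 - 0)/1.5 + (V_1 - 0)/7500 = 0
Collecting terms: 1.037 × V_1 = 3.333  =>  V_1 = 3.214 V
V_th = V_1 - V_2 = 3.214 - 0 = 3.214 V
Step 2 — R_th: zero the source — replace V1 by a short circuit (node 2 merges into node 0) — and find the resistance seen between A (node 1) and B (node 0).
Reduce the network between node 1 (A) and node 0 (B) by series/parallel combination:
  Rp1 = R1 ‖ R2 ‖ R3 (parallel, all between nodes 0 and 1) = 1/(1/2.7 + 1/1.5 + 1/7500) = 0.9642 Ω
R_th = 0.9642 Ω

Final answer: V_th = 3.214 V, R_th = 0.9642 Ω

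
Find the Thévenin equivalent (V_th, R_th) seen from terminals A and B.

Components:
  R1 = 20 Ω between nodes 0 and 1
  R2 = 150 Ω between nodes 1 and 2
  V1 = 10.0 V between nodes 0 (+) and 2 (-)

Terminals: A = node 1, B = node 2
Step 1 — V_th is the open-circuit voltage V_A - V_B (nothing connected across the terminals).
Nodal analysis, taking node 2 as the 0 V reference.
Source V1 fixes V_0 = 10 V.
KCL at each unknown node (sum of currents leaving = 0; resistances in Ω):
  Node 1: (V_1 - 10)/20 + (V_1 - 0)/150 = 0
Collecting terms: 0.05667 × V_1 = 0.5  =>  V_1 = 8.824 V
V_th = V_1 - V_2 = 8.824 - 0 = 8.824 V
Step 2 — R_th: zero the source — replace V1 by a short circuit (node 2 merges into node 0) — and find the resistance seen between A (node 1) and B (node 0).
Reduce the network between node 1 (A) and node 0 (B) by series/parallel combination:
  Rp1 = R1 ‖ R2 (parallel, both between nodes 0 and 1) = 1/(1/20 + 1/150) = 17.65 Ω
R_th = 17.65 Ω

Final answer: V_th = 8.824 V, R_th = 17.65 Ω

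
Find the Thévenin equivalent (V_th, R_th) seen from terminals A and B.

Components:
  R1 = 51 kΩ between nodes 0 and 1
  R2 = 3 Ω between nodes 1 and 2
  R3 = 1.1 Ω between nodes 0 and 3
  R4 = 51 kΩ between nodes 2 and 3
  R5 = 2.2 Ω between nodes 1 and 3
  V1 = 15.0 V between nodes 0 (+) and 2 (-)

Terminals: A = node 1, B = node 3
Step 1 — V_th is the open-circuit voltage V_A - V_B (nothing connected across the terminals).
Nodal analysis, taking node 2 as the 0 V reference.
Source V1 fixes V_0 = 15 V.
KCL at each unknown node (sum of currents leaving = 0; resistances in Ω):
  Node 1: (V_1 - 15)/51000 + (V_1 - 0)/3 + (V_1 - V_3)/2.2 = 0
  Node 3: (V_3 - 15)/1.1 + (V_3 - 0)/51000 + (V_3 - V_1)/2.2 = 0
Collecting terms (coefficients in siemens):
  0.7879·V_1 - 0.4545·V_3 = 0.0002941
  1.364·V_3 - 0.4545·V_1 = 13.64
Determinant D = (0.7879)(1.364) - (-0.4545)(-0.4545) = 0.8678
V_1 = [(0.0002941)(1.364) - (-0.4545)(13.64)]/D = 7.143 V
V_3 = [(0.7879)(13.64) - (0.0002941)(-0.4545)]/D = 12.38 V
V_th = V_1 - V_3 = 7.143 - 12.38 = -5.238 V
Step 2 — R_th: zero the source — replace V1 by a short circuit (node 2 merges into node 0) — and find the resistance seen between A (node 1) and B (node 3).
Reduce the network between node 1 (A) and node 3 (B) by series/parallel combination:
  Rp1 = R1 ‖ R2 (parallel, both between nodes 0 and 1) = 1/(1/51000 + 1/3) = 3 Ω
  Rp2 = R3 ‖ R4 (parallel, both between nodes 0 and 3) = 1/(1/1.1 + 1/51000) = 1.1 Ω
  Rs1 = Rp1 + Rp2 (series, joined only at node 0) = 3 + 1.1 = 4.1 Ω
  Rp3 = R5 ‖ Rs1 (parallel, both between nodes 1 and 3) = 1/(1/2.2 + 1/4.1) = 1.432 Ω
R_th = 1.432 Ω

Final answer: V_th = -5.238 V, R_th = 1.432 Ω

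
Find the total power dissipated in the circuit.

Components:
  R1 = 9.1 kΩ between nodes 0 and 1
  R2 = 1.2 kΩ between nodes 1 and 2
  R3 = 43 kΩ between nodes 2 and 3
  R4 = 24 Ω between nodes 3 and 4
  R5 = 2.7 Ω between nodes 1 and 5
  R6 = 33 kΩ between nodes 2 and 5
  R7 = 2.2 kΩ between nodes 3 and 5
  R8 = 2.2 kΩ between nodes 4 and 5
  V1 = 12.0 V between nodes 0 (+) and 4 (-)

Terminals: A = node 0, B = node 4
Nodal analysis, taking node 4 as the 0 V reference.
Source V1 fixes V_0 = 12 V.
KCL at each unknown node (sum of currents leaving = 0; resistances in Ω):
  Node 1: (V_1 - 12)/9100 + (V_1 - V_2)/1200 + (V_1 - V_5)/2.7 = 0
  Node 2: (V_2 - V_1)/1200 + (V_2 - V_3)/43000 + (V_2 - V_5)/33000 = 0
  Node 3: (V_3 - V_2)/43000 + (V_3 - 0)/24 + (V_3 - V_5)/2200 = 0
  Node 5: (V_5 - V_1)/2.7 + (V_5 - V_2)/33000 + (V_5 - V_3)/2200 + (V_5 - 0)/2200 = 0
Collecting terms (coefficients in siemens):
  0.3713·V_1 - 0.0008333·V_2 - 0.3704·V_5 = 0.001319
  0.0008869·V_2 - 0.0008333·V_1 - 0.00002326·V_3 - 0.0000303·V_5 = 0
  0.04214·V_3 - 0.00002326·V_2 - 0.0004545·V_5 = 0
  0.3713·V_5 - 0.3704·V_1 - 0.0000303·V_2 - 0.0004545·V_3 = 0
Solving these 4 simultaneous equations (Gaussian elimination) gives:
  V_1 = 1.275 V, V_2 = 1.242 V, V_3 = 0.01441 V, V_5 = 1.272 V
Power in each resistor, P = (ΔV)²/R:
  P_R1 = (12 - 1.275)²/9100 = 0.01264 W
  P_R2 = (1.275 - 1.242)²/1200 = 0.0000009168 W
  P_R3 = (1.242 - 0.01441)²/43000 = 0.00003505 W
  P_R4 = (0.01441 - 0)²/24 = 0.000008648 W
  P_R5 = (1.275 - 1.272)²/2.7 = 0.000003576 W
  P_R6 = (1.242 - 1.272)²/33000 = 0.00000002738 W
  P_R7 = (0.01441 - 1.272)²/2200 = 0.0007191 W
  P_R8 = (0 - 1.272)²/2200 = 0.0007357 W
P_total = P_R1 + P_R2 + P_R3 + P_R4 + P_R5 + P_R6 + P_R7 + P_R8 = 0.01414 W

Final answer: 0.01414 W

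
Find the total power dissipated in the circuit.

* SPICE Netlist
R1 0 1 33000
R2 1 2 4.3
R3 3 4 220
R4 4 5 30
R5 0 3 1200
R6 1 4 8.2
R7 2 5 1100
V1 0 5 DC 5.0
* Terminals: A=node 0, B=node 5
Nodal analysis, taking node 5 as the 0 V reference.
Source V1 fixes V_0 = 5 V.
KCL at each unknown node (sum of currents leaving = 0; resistances in Ω):
  Node 1: (V_1 - 5)/33000 + (V_1 - V_2)/4.3 + (V_1 - V_4)/8.2 = 0
  Node 2: (V_2 - V_1)/4.3 + (V_2 - 0)/1100 = 0
  Node 3: (V_3 - V_4)/220 + (V_3 - 5)/1200 = 0
  Node 4: (V_4 - V_3)/220 + (V_4 - 0)/30 + (V_4 - V_1)/8.2 = 0
Collecting terms (coefficients in siemens):
  0.3545·V_1 - 0.2326·V_2 - 0.122·V_4 = 0.0001515
  0.2335·V_2 - 0.2326·V_1 = 0
  0.005379·V_3 - 0.004545·V_4 = 0.004167
  0.1598·V_4 - 0.122·V_1 - 0.004545·V_3 = 0
Solving these 4 simultaneous equations (Gaussian elimination) gives:
  V_1 = 0.1054 V, V_2 = 0.105 V, V_3 = 0.8634 V, V_4 = 0.105 V
Power in each resistor, P = (ΔV)²/R:
  P_R1 = (5 - 0.1054)²/33000 = 0.000726 W
  P_R2 = (0.1054 - 0.105)²/4.3 = 0.0000000392 W
  P_R3 = (0.8634 - 0.105)²/220 = 0.002614 W
  P_R4 = (0.105 - 0)²/30 = 0.0003675 W
  P_R5 = (5 - 0.8634)²/1200 = 0.01426 W
  P_R6 = (0.1054 - 0.105)²/8.2 = 0.0000000229 W
  P_R7 = (0.105 - 0)²/1100 = 0.00001003 W
P_total = P_R1 + P_R2 + P_R3 + P_R4 + P_R5 + P_R6 + P_R7 = 0.01798 W

Final answer: 0.01798 W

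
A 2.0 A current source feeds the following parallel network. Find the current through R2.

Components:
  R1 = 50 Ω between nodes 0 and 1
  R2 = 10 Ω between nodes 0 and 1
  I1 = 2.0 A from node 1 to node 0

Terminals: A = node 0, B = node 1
All resistors sit directly between nodes 0 and 1, so they are in parallel and share one voltage V; the full source current 2 A splits among them.
1/R_par = 1/50 + 1/10 = 0.12 S  =>  R_par = 8.333 Ω
V = I × R_par = 2 × 8.333 = 16.67 V
I_R2 = V/R2 = 16.67/10 = 1.667 A

Final answer: 1.667 A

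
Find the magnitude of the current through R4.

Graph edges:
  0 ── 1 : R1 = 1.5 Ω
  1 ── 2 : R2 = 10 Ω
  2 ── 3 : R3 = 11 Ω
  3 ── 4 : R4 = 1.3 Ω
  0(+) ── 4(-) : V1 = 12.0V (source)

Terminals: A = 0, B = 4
Nodal analysis, taking node 4 as the 0 V reference.
Source V1 fixes V_0 = 12 V.
KCL at each unknown node (sum of currents leaving = 0; resistances in Ω):
  Node 1: (V_1 - 12)/1.5 + (V_1 - V_2)/10 = 0
  Node 2: (V_2 - V_1)/10 + (V_2 - V_3)/11 = 0
  Node 3: (V_3 - V_2)/11 + (V_3 - 0)/1.3 = 0
Collecting terms (coefficients in siemens):
  0.7667·V_1 - 0.1·V_2 = 8
  0.1909·V_2 - 0.1·V_1 - 0.09091·V_3 = 0
  0.8601·V_3 - 0.09091·V_2 = 0
Solving these 3 simultaneous equations (Gaussian elimination) gives:
  V_1 = 11.24 V, V_2 = 6.202 V, V_3 = 0.6555 V
I_R4 = (V_3 - V_4)/R4 = (0.6555 - 0)/1.3 = 0.5042 A
|I_R4| = 0.5042 A

Final answer: |I_R4| = 0.5042 A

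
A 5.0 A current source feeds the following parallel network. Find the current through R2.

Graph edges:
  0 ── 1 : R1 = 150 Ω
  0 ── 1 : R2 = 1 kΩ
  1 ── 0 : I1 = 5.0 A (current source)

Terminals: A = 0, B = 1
All resistors sit directly between nodes 0 and 1, so they are in parallel and share one voltage V; the full source current 5 A splits among them.
1/R_par = 1/150 + 1/1000 = 0.007667 S  =>  R_par = 130.4 Ω
V = I × R_par = 5 × 130.4 = 652.2 V
I_R2 = V/R2 = 652.2/1000 = 0.6522 A

Final answer: 0.6522 A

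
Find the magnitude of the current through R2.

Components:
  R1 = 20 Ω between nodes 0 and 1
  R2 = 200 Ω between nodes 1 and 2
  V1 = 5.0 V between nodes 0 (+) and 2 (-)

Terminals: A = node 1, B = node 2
Nodal analysis, taking node 2 as the 0 V reference.
Source V1 fixes V_0 = 5 V.
KCL at each unknown node (sum of currents leaving = 0; resistances in Ω):
  Node 1: (V_1 - 5)/20 + (V_1 - 0)/200 = 0
Collecting terms: 0.055 × V_1 = 0.25  =>  V_1 = 4.545 V
I_R2 = (V_1 - V_2)/R2 = (4.545 - 0)/200 = 0.02273 A
|I_R2| = 0.02273 A

Final answer: |I_R2| = 0.02273 A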